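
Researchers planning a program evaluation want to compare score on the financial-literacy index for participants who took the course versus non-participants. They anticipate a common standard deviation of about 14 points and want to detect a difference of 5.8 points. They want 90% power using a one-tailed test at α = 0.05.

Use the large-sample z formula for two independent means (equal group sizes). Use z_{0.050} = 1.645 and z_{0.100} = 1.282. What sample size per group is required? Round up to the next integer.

n = (z_α + z_β)² · (σ₁² + σ₂²) / δ²
  = (1.645 + 1.282)² · (2·14² = 392) / 5.8²
  = 8.5673 · 392 / 33.64
  = 99.83
Round up → n = 100 per group.

n = 100 per group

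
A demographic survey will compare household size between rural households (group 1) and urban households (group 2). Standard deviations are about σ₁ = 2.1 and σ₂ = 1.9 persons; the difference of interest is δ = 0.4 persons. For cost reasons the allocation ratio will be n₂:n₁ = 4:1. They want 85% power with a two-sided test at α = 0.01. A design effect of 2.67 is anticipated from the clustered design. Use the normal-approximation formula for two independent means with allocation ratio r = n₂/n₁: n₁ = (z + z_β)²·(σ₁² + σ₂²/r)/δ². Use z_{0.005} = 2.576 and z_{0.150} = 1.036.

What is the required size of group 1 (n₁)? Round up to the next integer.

n₁ = 1157

n₁ = (z_{α/2} + z_β)² · (σ₁² + σ₂²/r) / δ²
   = (2.576 + 1.036)² · (2.1² + 1.9²/4) / 0.4²
   = 13.0465 · (4.41 + 0.9025) / 0.16
   = 13.0465 · 5.3125 / 0.16
   = 433.19
Design effect: 2.67 × 433.19 = 1156.61.
Round up → n₁ = 1157; n₂ = r·n₁ = 4 × 1157 = 4628.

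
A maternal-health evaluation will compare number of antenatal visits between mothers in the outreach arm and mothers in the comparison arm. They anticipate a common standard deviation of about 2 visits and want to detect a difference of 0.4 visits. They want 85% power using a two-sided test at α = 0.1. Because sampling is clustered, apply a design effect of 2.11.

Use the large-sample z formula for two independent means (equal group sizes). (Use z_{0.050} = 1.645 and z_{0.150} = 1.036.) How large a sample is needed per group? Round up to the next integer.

n = 759 per group

n = (z_{α/2} + z_β)² · (σ₁² + σ₂²) / δ²
  = (1.645 + 1.036)² · (2·2² = 8) / 0.4²
  = 7.1878 · 8 / 0.16
  = 359.39
Design effect: 2.11 × 359.39 = 758.31.
Round up → n = 759 per group.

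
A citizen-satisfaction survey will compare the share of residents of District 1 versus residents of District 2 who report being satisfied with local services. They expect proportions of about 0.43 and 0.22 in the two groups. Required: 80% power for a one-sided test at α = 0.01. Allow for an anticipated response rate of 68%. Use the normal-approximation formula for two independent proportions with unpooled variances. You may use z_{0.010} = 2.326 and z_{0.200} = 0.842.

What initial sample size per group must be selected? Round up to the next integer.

n = (z_α + z_β)² · [p₁(1−p₁) + p₂(1−p₂)] / (p₁ − p₂)²
  = (2.326 + 0.842)² · (0.43·0.57 + 0.22·0.78) / (0.21)²
  = (3.168)² · (0.2451 + 0.1716) / 0.0441
  = 10.0362 · 0.4167 / 0.0441
  = 94.83
Adjust for 68% response: 94.83 / 0.68 = 139.46.
Round up → n = 140 per group.

n = 140 per group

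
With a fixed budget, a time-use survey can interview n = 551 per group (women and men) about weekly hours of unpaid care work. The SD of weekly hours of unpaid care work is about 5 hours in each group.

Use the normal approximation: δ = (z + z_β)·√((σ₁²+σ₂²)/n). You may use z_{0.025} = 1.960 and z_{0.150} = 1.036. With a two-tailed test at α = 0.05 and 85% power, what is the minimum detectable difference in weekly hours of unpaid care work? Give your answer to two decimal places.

Minimum detectable difference ≈ 0.90 hours

δ = (z_{α/2} + z_β) · √((σ₁²+σ₂²)/n)
  = (1.960 + 1.036) · √(50/551)
  = 2.996 · √0.09074
  = 2.996 · 0.3012
  = 0.9025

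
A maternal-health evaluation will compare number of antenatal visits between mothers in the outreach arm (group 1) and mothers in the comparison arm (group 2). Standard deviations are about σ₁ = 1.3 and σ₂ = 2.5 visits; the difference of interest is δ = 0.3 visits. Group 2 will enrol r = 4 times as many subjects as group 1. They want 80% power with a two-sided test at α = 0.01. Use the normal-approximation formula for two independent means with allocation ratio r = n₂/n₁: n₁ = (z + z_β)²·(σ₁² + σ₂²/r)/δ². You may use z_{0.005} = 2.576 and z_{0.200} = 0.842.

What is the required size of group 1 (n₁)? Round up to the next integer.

n₁ = (z_{α/2} + z_β)² · (σ₁² + σ₂²/r) / δ²
   = (2.576 + 0.842)² · (1.3² + 2.5²/4) / 0.3²
   = 11.6827 · (1.69 + 1.5625) / 0.09
   = 11.6827 · 3.2525 / 0.09
   = 422.20
Round up → n₁ = 423; n₂ = r·n₁ = 4 × 423 = 1692.

n₁ = 423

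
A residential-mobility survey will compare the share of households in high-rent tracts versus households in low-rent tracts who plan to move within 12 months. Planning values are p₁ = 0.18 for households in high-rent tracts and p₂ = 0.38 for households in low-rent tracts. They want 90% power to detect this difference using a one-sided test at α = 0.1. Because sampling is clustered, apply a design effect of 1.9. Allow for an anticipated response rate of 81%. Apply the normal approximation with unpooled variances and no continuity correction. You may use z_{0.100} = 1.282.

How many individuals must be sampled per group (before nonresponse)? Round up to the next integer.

n = (z_α + z_β)² · [p₁(1−p₁) + p₂(1−p₂)] / (p₁ − p₂)²
  = (1.282 + 1.282)² · (0.18·0.82 + 0.38·0.62) / (-0.20)²
  = (2.564)² · (0.1476 + 0.2356) / 0.0400
  = 6.5741 · 0.3832 / 0.0400
  = 62.98
Design effect: 1.9 × 62.98 = 119.66.
Adjust for 81% response: 119.66 / 0.81 = 147.73.
Round up → n = 148 per group.

n = 148 per group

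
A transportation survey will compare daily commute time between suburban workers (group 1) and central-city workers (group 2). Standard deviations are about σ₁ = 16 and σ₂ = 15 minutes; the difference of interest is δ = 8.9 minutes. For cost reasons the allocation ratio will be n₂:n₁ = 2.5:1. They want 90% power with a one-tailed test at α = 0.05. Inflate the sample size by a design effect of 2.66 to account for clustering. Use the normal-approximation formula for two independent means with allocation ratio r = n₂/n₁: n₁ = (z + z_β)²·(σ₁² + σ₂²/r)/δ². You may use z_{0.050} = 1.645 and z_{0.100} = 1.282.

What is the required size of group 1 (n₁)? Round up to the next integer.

n₁ = 100

n₁ = (z_α + z_β)² · (σ₁² + σ₂²/r) / δ²
   = (1.645 + 1.282)² · (16² + 15²/2.5) / 8.9²
   = 8.5673 · (256 + 90) / 79.21
   = 8.5673 · 346 / 79.21
   = 37.42
Design effect: 2.66 × 37.42 = 99.55.
Round up → n₁ = 100; n₂ = r·n₁ = 2.5 × 100 = 250.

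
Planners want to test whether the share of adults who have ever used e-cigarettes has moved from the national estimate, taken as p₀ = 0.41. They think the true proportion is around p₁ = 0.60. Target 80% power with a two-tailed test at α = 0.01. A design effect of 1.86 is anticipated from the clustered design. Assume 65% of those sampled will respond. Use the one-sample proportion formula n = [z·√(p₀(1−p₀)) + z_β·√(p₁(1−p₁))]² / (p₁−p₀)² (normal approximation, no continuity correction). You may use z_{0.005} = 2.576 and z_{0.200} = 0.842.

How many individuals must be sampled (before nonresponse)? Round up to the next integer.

n = [z_{α/2}·√(p₀q₀) + z_β·√(p₁q₁)]² / (p₁ − p₀)²
  = [2.576·√(0.41·0.59) + 0.842·√(0.60·0.40)]² / (0.19)²
  = [2.576·0.4918 + 0.842·0.4899]² / 0.0361
  = [1.6795]² / 0.0361
  = 78.13
Design effect: 1.86 × 78.13 = 145.33.
Adjust for 65% response: 145.33 / 0.65 = 223.58.
Round up → n = 224.

n = 224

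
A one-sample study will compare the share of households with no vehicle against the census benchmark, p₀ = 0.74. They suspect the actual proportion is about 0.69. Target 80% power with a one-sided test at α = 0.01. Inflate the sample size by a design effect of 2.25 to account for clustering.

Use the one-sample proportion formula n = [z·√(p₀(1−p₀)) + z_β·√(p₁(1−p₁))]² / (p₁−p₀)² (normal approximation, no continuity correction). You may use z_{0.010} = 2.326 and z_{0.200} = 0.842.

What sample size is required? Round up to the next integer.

n = 1789

n = [z_α·√(p₀q₀) + z_β·√(p₁q₁)]² / (p₁ − p₀)²
  = [2.326·√(0.74·0.26) + 0.842·√(0.69·0.31)]² / (-0.05)²
  = [2.326·0.4386 + 0.842·0.4625]² / 0.0025
  = [1.4097]² / 0.0025
  = 794.88
Design effect: 2.25 × 794.88 = 1788.48.
Round up → n = 1789.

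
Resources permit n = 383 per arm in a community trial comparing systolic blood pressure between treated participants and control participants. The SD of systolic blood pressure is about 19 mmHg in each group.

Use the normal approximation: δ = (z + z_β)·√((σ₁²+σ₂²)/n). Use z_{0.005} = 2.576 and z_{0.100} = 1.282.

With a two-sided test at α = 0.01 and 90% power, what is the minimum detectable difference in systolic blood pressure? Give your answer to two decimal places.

Minimum detectable difference ≈ 5.30 mmHg

δ = (z_{α/2} + z_β) · √((σ₁²+σ₂²)/n)
  = (2.576 + 1.282) · √(722/383)
  = 3.858 · √1.8851
  = 3.858 · 1.3730
  = 5.2970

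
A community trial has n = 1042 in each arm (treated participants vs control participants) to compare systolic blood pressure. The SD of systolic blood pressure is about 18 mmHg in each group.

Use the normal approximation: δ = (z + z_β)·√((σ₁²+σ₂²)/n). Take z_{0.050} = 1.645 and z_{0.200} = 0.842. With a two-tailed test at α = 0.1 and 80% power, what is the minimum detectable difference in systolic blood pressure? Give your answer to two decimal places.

Minimum detectable difference ≈ 1.96 mmHg

δ = (z_{α/2} + z_β) · √((σ₁²+σ₂²)/n)
  = (1.645 + 0.842) · √(648/1042)
  = 2.487 · √0.62188
  = 2.487 · 0.7886
  = 1.9612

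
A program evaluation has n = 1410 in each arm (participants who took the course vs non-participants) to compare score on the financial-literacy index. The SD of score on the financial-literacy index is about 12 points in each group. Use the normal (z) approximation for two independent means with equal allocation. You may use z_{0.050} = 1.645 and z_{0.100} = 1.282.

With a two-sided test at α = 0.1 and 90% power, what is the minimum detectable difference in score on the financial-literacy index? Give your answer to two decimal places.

δ = (z_{α/2} + z_β) · √((σ₁²+σ₂²)/n)
  = (1.645 + 1.282) · √(288/1410)
  = 2.927 · √0.20426
  = 2.927 · 0.4519
  = 1.3228

Minimum detectable difference ≈ 1.32 points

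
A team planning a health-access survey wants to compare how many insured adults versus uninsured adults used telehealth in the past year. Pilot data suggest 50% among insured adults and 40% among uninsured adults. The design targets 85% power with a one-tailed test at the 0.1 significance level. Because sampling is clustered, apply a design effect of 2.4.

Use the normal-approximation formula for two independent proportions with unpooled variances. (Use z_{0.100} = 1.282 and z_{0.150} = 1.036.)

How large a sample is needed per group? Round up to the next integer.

n = 632 per group

n = (z_α + z_β)² · [p₁(1−p₁) + p₂(1−p₂)] / (p₁ − p₂)²
  = (1.282 + 1.036)² · (0.50·0.50 + 0.40·0.60) / (0.10)²
  = (2.318)² · (0.2500 + 0.2400) / 0.0100
  = 5.3731 · 0.4900 / 0.0100
  = 263.28
Design effect: 2.4 × 263.28 = 631.88.
Round up → n = 632 per group.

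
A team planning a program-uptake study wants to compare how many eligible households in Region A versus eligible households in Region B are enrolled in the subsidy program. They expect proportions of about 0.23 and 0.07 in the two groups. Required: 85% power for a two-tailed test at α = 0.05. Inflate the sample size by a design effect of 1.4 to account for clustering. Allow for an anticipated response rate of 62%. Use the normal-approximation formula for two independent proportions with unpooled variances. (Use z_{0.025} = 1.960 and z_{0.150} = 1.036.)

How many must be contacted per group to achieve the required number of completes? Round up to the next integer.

n = 192 per group

n = (z_{α/2} + z_β)² · [p₁(1−p₁) + p₂(1−p₂)] / (p₁ − p₂)²
  = (1.960 + 1.036)² · (0.23·0.77 + 0.07·0.93) / (0.16)²
  = (2.996)² · (0.1771 + 0.0651) / 0.0256
  = 8.9760 · 0.2422 / 0.0256
  = 84.92
Design effect: 1.4 × 84.92 = 118.89.
Adjust for 62% response: 118.89 / 0.62 = 191.76.
Round up → n = 192 per group.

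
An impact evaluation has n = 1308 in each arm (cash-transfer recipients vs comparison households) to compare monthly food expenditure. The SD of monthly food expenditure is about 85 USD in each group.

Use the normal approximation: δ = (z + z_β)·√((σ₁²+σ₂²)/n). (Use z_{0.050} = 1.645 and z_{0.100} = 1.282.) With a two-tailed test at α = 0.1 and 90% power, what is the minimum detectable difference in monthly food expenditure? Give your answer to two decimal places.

δ = (z_{α/2} + z_β) · √((σ₁²+σ₂²)/n)
  = (1.645 + 1.282) · √(14450/1308)
  = 2.927 · √11.0474
  = 2.927 · 3.3238
  = 9.7287

Minimum detectable difference ≈ 9.73 USD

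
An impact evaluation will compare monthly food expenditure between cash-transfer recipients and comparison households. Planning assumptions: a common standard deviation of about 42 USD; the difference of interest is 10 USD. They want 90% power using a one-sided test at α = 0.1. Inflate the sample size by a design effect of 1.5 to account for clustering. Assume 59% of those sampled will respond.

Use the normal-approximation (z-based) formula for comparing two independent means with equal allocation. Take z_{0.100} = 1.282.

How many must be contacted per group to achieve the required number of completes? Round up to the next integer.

n = (z_α + z_β)² · (σ₁² + σ₂²) / δ²
  = (1.282 + 1.282)² · (2·42² = 3528) / 10²
  = 6.5741 · 3528 / 100
  = 231.93
Design effect: 1.5 × 231.93 = 347.90.
Adjust for 59% response: 347.90 / 0.59 = 589.66.
Round up → n = 590 per group.

n = 590 per group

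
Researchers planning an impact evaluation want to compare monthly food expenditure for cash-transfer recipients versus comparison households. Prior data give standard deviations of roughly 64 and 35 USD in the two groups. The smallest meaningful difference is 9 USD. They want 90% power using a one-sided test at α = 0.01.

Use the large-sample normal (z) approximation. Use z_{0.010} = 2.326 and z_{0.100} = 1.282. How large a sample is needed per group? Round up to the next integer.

n = (z_α + z_β)² · (σ₁² + σ₂²) / δ²
  = (2.326 + 1.282)² · (64² + 35² = 5321) / 9²
  = 13.0177 · 5321 / 81
  = 855.15
Round up → n = 856 per group.

n = 856 per group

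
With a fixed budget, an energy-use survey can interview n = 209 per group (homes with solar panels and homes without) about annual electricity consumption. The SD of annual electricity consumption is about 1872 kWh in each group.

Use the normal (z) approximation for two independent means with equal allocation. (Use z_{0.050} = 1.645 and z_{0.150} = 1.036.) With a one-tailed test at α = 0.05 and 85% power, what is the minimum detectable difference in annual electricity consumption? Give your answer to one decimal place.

δ = (z_α + z_β) · √((σ₁²+σ₂²)/n)
  = (1.645 + 1.036) · √(7008768/209)
  = 2.681 · √33534.8
  = 2.681 · 183.1250
  = 490.9582

Minimum detectable difference ≈ 491.0 kWh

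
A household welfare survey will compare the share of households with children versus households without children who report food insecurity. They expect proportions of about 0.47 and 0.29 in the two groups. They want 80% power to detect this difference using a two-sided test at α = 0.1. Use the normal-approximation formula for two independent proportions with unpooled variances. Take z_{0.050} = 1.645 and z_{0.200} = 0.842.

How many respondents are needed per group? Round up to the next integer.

n = 87 per group

n = (z_{α/2} + z_β)² · [p₁(1−p₁) + p₂(1−p₂)] / (p₁ − p₂)²
  = (1.645 + 0.842)² · (0.47·0.53 + 0.29·0.71) / (0.18)²
  = (2.487)² · (0.2491 + 0.2059) / 0.0324
  = 6.1852 · 0.4550 / 0.0324
  = 86.86
Round up → n = 87 per group.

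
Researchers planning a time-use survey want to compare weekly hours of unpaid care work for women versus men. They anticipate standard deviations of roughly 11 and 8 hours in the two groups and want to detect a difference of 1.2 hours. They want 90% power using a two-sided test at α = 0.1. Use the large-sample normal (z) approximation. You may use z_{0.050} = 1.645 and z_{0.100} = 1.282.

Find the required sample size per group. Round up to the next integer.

n = (z_{α/2} + z_β)² · (σ₁² + σ₂²) / δ²
  = (1.645 + 1.282)² · (11² + 8² = 185) / 1.2²
  = 8.5673 · 185 / 1.44
  = 1100.66
Round up → n = 1101 per group.

n = 1101 per group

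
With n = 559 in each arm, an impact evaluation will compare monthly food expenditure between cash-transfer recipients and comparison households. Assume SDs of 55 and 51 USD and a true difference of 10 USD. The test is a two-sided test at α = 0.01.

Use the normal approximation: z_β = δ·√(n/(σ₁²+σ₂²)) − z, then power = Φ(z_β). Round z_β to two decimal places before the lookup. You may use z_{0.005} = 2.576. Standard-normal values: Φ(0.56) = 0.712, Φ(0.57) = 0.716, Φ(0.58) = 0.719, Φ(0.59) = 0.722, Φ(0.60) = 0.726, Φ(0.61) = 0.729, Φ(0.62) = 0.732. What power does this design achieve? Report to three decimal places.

Power ≈ 0.719

z_β = δ·√(n/(σ₁²+σ₂²)) − z_{α/2}
    = 10 · √(559/5626) − 2.576
    = 10 · 0.31521 − 2.576
    = 3.1521 − 2.576 = 0.5761 → 0.58
Power = Φ(0.58) = 0.719.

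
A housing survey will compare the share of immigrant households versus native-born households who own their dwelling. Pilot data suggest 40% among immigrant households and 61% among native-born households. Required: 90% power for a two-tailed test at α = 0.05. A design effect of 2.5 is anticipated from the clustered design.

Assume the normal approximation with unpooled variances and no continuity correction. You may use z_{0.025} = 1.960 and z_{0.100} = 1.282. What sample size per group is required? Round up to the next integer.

n = (z_{α/2} + z_β)² · [p₁(1−p₁) + p₂(1−p₂)] / (p₁ − p₂)²
  = (1.960 + 1.282)² · (0.40·0.60 + 0.61·0.39) / (-0.21)²
  = (3.242)² · (0.2400 + 0.2379) / 0.0441
  = 10.5106 · 0.4779 / 0.0441
  = 113.90
Design effect: 2.5 × 113.90 = 284.75.
Round up → n = 285 per group.

n = 285 per group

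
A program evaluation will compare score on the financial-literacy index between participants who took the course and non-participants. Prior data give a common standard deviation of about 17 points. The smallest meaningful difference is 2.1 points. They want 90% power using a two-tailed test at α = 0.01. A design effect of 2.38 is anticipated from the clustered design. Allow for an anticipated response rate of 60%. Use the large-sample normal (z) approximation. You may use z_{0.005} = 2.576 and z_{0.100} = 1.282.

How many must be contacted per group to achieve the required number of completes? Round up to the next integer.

n = 7739 per group

n = (z_{α/2} + z_β)² · (σ₁² + σ₂²) / δ²
  = (2.576 + 1.282)² · (2·17² = 578) / 2.1²
  = 14.8842 · 578 / 4.41
  = 1950.80
Design effect: 2.38 × 1950.80 = 4642.91.
Adjust for 60% response: 4642.91 / 0.60 = 7738.19.
Round up → n = 7739 per group.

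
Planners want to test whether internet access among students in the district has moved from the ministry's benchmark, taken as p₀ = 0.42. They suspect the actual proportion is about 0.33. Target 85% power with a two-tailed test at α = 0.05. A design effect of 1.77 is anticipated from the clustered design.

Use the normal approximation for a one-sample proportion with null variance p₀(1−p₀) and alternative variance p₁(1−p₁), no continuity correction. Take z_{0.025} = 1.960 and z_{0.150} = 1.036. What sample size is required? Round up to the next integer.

n = 463

n = [z_{α/2}·√(p₀q₀) + z_β·√(p₁q₁)]² / (p₁ − p₀)²
  = [1.960·√(0.42·0.58) + 1.036·√(0.33·0.67)]² / (-0.09)²
  = [1.960·0.4936 + 1.036·0.4702]² / 0.0081
  = [1.4545]² / 0.0081
  = 261.19
Design effect: 1.77 × 261.19 = 462.30.
Round up → n = 463.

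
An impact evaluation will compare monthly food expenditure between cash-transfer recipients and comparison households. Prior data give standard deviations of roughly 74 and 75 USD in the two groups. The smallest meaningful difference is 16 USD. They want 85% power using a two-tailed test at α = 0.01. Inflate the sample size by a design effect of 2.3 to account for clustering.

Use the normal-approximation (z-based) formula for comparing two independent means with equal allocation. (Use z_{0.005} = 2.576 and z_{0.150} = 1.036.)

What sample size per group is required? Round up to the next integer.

n = 1302 per group

n = (z_{α/2} + z_β)² · (σ₁² + σ₂²) / δ²
  = (2.576 + 1.036)² · (74² + 75² = 11101) / 16²
  = 13.0465 · 11101 / 256
  = 565.74
Design effect: 2.3 × 565.74 = 1301.20.
Round up → n = 1302 per group.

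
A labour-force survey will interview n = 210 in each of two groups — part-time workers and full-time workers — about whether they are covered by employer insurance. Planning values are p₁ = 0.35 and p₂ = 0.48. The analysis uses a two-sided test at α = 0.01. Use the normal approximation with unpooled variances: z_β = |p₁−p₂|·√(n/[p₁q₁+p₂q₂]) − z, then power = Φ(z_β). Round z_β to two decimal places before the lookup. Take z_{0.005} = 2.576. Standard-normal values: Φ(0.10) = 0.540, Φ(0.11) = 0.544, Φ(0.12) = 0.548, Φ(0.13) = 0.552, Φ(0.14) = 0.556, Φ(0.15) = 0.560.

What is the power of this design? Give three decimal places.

z_β = |p₁−p₂|·√(n/[p₁q₁+p₂q₂]) − z_{α/2}
    = 0.13 · √(210/0.4771) − 2.576
    = 0.13 · 20.9800 − 2.576
    = 2.7274 − 2.576 = 0.1514 → 0.15
Power = Φ(0.15) = 0.560.

Power ≈ 0.560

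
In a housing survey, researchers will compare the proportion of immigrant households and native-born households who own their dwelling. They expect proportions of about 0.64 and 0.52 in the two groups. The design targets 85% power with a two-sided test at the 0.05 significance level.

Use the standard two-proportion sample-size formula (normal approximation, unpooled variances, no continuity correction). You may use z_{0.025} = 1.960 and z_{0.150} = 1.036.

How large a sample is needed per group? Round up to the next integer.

n = (z_{α/2} + z_β)² · [p₁(1−p₁) + p₂(1−p₂)] / (p₁ − p₂)²
  = (1.960 + 1.036)² · (0.64·0.36 + 0.52·0.48) / (0.12)²
  = (2.996)² · (0.2304 + 0.2496) / 0.0144
  = 8.9760 · 0.4800 / 0.0144
  = 299.20
Round up → n = 300 per group.

n = 300 per group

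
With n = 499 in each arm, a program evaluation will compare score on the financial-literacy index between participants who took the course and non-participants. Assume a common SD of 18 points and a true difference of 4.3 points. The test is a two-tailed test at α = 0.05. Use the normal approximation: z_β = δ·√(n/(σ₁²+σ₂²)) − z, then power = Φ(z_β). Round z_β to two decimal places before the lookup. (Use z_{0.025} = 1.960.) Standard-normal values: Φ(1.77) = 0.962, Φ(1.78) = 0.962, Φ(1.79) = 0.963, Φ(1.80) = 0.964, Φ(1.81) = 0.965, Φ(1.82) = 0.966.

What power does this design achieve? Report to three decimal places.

z_β = δ·√(n/(σ₁²+σ₂²)) − z_{α/2}
    = 4.3 · √(499/648) − 1.960
    = 4.3 · 0.87753 − 1.960
    = 3.7734 − 1.960 = 1.8134 → 1.81
Power = Φ(1.81) = 0.965.

Power ≈ 0.965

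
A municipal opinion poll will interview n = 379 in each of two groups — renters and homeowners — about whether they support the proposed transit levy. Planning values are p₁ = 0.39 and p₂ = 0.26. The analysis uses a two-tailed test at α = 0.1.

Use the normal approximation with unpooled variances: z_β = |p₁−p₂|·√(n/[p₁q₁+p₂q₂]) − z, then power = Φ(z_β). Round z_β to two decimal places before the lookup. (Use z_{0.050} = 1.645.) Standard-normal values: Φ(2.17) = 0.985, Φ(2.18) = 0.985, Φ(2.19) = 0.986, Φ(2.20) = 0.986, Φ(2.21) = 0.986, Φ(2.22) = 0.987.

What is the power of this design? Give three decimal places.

z_β = |p₁−p₂|·√(n/[p₁q₁+p₂q₂]) − z_{α/2}
    = 0.13 · √(379/0.4303) − 1.645
    = 0.13 · 29.6780 − 1.645
    = 3.8581 − 1.645 = 2.2131 → 2.21
Power = Φ(2.21) = 0.986.

Power ≈ 0.986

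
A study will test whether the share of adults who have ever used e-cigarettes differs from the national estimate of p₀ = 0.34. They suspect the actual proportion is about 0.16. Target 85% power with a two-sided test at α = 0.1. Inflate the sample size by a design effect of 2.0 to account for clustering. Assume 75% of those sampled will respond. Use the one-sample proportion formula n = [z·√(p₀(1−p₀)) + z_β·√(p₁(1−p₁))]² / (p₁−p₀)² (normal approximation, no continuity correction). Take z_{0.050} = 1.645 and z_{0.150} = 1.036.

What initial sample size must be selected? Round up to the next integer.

n = 111

n = [z_{α/2}·√(p₀q₀) + z_β·√(p₁q₁)]² / (p₁ − p₀)²
  = [1.645·√(0.34·0.66) + 1.036·√(0.16·0.84)]² / (-0.18)²
  = [1.645·0.4737 + 1.036·0.3666]² / 0.0324
  = [1.1591]² / 0.0324
  = 41.46
Design effect: 2.0 × 41.46 = 82.93.
Adjust for 75% response: 82.93 / 0.75 = 110.57.
Round up → n = 111.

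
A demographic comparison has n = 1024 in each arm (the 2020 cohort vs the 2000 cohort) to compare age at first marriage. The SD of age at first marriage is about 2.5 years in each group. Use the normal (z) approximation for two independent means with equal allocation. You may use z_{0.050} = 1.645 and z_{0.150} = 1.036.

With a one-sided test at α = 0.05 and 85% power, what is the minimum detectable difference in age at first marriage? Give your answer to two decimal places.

δ = (z_α + z_β) · √((σ₁²+σ₂²)/n)
  = (1.645 + 1.036) · √(12.5/1024)
  = 2.681 · √0.01221
  = 2.681 · 0.1105
  = 0.2962

Minimum detectable difference ≈ 0.30 years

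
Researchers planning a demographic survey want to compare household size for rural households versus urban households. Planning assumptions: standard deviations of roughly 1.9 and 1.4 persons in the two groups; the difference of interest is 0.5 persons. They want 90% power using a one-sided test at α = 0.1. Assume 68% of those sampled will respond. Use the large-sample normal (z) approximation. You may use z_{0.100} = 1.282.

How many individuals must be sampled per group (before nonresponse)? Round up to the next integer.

n = 216 per group

n = (z_α + z_β)² · (σ₁² + σ₂²) / δ²
  = (1.282 + 1.282)² · (1.9² + 1.4² = 5.57) / 0.5²
  = 6.5741 · 5.57 / 0.25
  = 146.47
Adjust for 68% response: 146.47 / 0.68 = 215.40.
Round up → n = 216 per group.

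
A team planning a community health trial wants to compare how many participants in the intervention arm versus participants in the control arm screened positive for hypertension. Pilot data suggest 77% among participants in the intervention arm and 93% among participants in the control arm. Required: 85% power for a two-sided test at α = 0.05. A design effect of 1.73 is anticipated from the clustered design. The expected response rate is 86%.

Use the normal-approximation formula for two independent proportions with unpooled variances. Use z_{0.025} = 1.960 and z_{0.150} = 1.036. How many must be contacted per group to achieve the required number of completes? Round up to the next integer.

n = (z_{α/2} + z_β)² · [p₁(1−p₁) + p₂(1−p₂)] / (p₁ − p₂)²
  = (1.960 + 1.036)² · (0.77·0.23 + 0.93·0.07) / (-0.16)²
  = (2.996)² · (0.1771 + 0.0651) / 0.0256
  = 8.9760 · 0.2422 / 0.0256
  = 84.92
Design effect: 1.73 × 84.92 = 146.91.
Adjust for 86% response: 146.91 / 0.86 = 170.83.
Round up → n = 171 per group.

n = 171 per group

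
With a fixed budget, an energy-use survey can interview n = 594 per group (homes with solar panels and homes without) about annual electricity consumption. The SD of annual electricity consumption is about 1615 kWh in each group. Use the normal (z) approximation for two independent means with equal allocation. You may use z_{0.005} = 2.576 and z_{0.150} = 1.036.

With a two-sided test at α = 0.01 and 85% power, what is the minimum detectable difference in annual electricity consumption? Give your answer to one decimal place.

δ = (z_{α/2} + z_β) · √((σ₁²+σ₂²)/n)
  = (2.576 + 1.036) · √(5216450/594)
  = 3.612 · √8781.9
  = 3.612 · 93.7118
  = 338.4870

Minimum detectable difference ≈ 338.5 kWh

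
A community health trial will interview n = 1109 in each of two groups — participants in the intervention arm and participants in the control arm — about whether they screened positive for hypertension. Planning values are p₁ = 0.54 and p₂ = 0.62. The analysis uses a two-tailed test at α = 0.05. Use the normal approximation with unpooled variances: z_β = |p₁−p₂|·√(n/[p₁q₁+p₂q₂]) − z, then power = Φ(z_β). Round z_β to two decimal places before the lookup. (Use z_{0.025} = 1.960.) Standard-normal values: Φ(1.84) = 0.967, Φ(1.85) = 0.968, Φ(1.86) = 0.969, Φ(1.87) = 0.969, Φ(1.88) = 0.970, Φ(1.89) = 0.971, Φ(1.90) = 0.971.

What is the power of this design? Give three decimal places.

Power ≈ 0.969

z_β = |p₁−p₂|·√(n/[p₁q₁+p₂q₂]) − z_{α/2}
    = 0.08 · √(1109/0.4840) − 1.960
    = 0.08 · 47.8678 − 1.960
    = 3.8294 − 1.960 = 1.8694 → 1.87
Power = Φ(1.87) = 0.969.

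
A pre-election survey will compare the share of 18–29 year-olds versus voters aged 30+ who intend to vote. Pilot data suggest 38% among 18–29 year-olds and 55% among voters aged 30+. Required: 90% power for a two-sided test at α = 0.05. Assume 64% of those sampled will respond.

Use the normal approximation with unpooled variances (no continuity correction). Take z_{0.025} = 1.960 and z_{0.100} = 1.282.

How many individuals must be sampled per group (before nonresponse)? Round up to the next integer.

n = (z_{α/2} + z_β)² · [p₁(1−p₁) + p₂(1−p₂)] / (p₁ − p₂)²
  = (1.960 + 1.282)² · (0.38·0.62 + 0.55·0.45) / (-0.17)²
  = (3.242)² · (0.2356 + 0.2475) / 0.0289
  = 10.5106 · 0.4831 / 0.0289
  = 175.70
Adjust for 64% response: 175.70 / 0.64 = 274.53.
Round up → n = 275 per group.

n = 275 per group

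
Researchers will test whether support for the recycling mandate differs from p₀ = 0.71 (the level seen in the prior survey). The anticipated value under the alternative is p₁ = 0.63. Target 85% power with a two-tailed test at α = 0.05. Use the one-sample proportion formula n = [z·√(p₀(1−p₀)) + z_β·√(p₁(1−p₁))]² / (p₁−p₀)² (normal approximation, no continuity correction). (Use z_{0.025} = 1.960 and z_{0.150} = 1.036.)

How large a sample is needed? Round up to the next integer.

n = [z_{α/2}·√(p₀q₀) + z_β·√(p₁q₁)]² / (p₁ − p₀)²
  = [1.960·√(0.71·0.29) + 1.036·√(0.63·0.37)]² / (-0.08)²
  = [1.960·0.4538 + 1.036·0.4828]² / 0.0064
  = [1.3896]² / 0.0064
  = 301.70
Round up → n = 302.

n = 302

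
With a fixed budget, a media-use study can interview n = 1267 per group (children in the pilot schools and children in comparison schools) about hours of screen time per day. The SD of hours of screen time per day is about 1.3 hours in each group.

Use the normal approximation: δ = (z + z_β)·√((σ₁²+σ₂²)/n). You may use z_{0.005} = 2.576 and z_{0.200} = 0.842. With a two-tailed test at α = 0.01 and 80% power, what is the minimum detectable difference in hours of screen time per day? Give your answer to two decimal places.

δ = (z_{α/2} + z_β) · √((σ₁²+σ₂²)/n)
  = (2.576 + 0.842) · √(3.38/1267)
  = 3.418 · √0.00267
  = 3.418 · 0.0516
  = 0.1765

Minimum detectable difference ≈ 0.18 hours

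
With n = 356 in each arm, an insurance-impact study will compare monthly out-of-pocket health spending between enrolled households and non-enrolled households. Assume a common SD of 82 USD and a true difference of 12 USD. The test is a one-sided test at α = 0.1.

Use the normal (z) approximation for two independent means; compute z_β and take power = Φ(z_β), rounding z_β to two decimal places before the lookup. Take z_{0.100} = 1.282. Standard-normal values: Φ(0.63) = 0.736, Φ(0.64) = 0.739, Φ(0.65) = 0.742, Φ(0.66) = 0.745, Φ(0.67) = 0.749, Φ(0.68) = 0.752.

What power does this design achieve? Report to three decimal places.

Power ≈ 0.749

z_β = δ·√(n/(σ₁²+σ₂²)) − z_α
    = 12 · √(356/13448) − 1.282
    = 12 · 0.16270 − 1.282
    = 1.9524 − 1.282 = 0.6704 → 0.67
Power = Φ(0.67) = 0.749.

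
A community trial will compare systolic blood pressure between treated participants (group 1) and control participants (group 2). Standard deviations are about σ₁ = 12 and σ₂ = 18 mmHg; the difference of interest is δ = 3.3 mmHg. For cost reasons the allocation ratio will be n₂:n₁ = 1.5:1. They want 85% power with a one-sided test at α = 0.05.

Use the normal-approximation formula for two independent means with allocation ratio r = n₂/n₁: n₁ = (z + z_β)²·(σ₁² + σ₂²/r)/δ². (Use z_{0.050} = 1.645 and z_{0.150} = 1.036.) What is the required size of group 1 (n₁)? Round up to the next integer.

n₁ = (z_α + z_β)² · (σ₁² + σ₂²/r) / δ²
   = (1.645 + 1.036)² · (12² + 18²/1.5) / 3.3²
   = 7.1878 · (144 + 216) / 10.89
   = 7.1878 · 360 / 10.89
   = 237.61
Round up → n₁ = 238; n₂ = r·n₁ = 1.5 × 238 = 357.

n₁ = 238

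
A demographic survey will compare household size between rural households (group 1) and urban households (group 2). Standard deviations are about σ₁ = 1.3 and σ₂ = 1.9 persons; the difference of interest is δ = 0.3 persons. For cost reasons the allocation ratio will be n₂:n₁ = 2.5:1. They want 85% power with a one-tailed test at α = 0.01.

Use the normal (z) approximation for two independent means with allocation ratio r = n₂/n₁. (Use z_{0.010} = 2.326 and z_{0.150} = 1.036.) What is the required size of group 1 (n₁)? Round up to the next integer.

n₁ = 394

n₁ = (z_α + z_β)² · (σ₁² + σ₂²/r) / δ²
   = (2.326 + 1.036)² · (1.3² + 1.9²/2.5) / 0.3²
   = 11.3030 · (1.69 + 1.444) / 0.09
   = 11.3030 · 3.134 / 0.09
   = 393.60
Round up → n₁ = 394; n₂ = r·n₁ = 2.5 × 394 = 985.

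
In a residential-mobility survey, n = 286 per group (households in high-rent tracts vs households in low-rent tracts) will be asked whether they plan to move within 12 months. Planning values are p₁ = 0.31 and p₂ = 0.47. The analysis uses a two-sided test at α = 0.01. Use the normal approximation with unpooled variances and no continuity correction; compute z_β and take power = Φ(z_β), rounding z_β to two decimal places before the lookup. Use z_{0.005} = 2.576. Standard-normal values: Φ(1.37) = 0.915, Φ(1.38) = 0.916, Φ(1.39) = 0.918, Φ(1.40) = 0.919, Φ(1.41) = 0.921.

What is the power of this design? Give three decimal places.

Power ≈ 0.919

z_β = |p₁−p₂|·√(n/[p₁q₁+p₂q₂]) − z_{α/2}
    = 0.16 · √(286/0.4630) − 2.576
    = 0.16 · 24.8538 − 2.576
    = 3.9766 − 2.576 = 1.4006 → 1.40
Power = Φ(1.40) = 0.919.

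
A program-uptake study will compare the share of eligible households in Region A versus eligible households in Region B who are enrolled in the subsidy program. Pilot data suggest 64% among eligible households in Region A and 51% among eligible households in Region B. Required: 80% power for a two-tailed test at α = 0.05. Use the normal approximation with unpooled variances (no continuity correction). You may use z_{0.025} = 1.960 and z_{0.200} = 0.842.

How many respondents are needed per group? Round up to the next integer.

n = 224 per group

n = (z_{α/2} + z_β)² · [p₁(1−p₁) + p₂(1−p₂)] / (p₁ − p₂)²
  = (1.960 + 0.842)² · (0.64·0.36 + 0.51·0.49) / (0.13)²
  = (2.802)² · (0.2304 + 0.2499) / 0.0169
  = 7.8512 · 0.4803 / 0.0169
  = 223.13
Round up → n = 224 per group.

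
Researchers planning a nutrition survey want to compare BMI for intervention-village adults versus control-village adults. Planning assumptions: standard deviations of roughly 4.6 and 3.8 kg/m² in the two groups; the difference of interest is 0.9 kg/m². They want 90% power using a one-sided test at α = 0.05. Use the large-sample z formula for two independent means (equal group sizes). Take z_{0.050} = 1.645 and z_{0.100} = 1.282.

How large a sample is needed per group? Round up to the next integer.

n = (z_α + z_β)² · (σ₁² + σ₂²) / δ²
  = (1.645 + 1.282)² · (4.6² + 3.8² = 35.6) / 0.9²
  = 8.5673 · 35.6 / 0.81
  = 376.54
Round up → n = 377 per group.

n = 377 per group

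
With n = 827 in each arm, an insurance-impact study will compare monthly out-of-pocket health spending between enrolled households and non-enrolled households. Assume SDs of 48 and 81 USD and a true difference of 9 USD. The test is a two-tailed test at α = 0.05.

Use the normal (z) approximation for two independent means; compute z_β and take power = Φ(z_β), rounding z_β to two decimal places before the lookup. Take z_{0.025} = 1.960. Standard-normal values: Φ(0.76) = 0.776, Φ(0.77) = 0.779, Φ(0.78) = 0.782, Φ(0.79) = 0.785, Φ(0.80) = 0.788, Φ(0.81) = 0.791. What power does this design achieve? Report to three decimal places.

z_β = δ·√(n/(σ₁²+σ₂²)) − z_{α/2}
    = 9 · √(827/8865) − 1.960
    = 9 · 0.30543 − 1.960
    = 2.7489 − 1.960 = 0.7889 → 0.79
Power = Φ(0.79) = 0.785.

Power ≈ 0.785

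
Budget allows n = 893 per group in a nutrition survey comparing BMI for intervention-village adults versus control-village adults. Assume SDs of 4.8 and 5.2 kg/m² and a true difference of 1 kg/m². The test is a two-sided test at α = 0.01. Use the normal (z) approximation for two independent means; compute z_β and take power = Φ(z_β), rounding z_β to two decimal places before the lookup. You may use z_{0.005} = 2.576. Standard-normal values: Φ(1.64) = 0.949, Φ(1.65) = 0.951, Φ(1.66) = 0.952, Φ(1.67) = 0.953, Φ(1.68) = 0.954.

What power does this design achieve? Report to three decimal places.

Power ≈ 0.951

z_β = δ·√(n/(σ₁²+σ₂²)) − z_{α/2}
    = 1 · √(893/50.08) − 2.576
    = 1 · 4.22273 − 2.576
    = 4.2227 − 2.576 = 1.6467 → 1.65
Power = Φ(1.65) = 0.951.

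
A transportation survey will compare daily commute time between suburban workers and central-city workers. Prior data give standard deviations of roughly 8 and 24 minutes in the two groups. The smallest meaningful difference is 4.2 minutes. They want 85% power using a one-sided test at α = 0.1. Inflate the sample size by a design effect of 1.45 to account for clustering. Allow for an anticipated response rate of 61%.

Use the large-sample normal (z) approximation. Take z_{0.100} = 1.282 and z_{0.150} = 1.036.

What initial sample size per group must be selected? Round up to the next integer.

n = (z_α + z_β)² · (σ₁² + σ₂²) / δ²
  = (1.282 + 1.036)² · (8² + 24² = 640) / 4.2²
  = 5.3731 · 640 / 17.64
  = 194.94
Design effect: 1.45 × 194.94 = 282.67.
Adjust for 61% response: 282.67 / 0.61 = 463.39.
Round up → n = 464 per group.

n = 464 per group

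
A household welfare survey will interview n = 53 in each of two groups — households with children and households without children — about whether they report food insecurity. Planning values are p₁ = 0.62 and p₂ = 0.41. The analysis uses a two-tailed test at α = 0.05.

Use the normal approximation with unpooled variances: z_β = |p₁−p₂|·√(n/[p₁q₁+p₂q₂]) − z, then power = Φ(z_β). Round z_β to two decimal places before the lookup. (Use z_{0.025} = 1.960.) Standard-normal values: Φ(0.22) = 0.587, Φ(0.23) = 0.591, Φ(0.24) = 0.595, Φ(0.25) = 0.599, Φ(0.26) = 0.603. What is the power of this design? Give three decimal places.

Power ≈ 0.599

z_β = |p₁−p₂|·√(n/[p₁q₁+p₂q₂]) − z_{α/2}
    = 0.21 · √(53/0.4775) − 1.960
    = 0.21 · 10.5354 − 1.960
    = 2.2124 − 1.960 = 0.2524 → 0.25
Power = Φ(0.25) = 0.599.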